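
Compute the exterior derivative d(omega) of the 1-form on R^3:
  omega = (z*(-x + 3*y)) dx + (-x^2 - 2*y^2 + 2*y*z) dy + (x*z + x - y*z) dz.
d(omega) = (-2*x - 3*z) dx ∧ dy + (x - 3*y + z + 1) dx ∧ dz + (-2*y - z) dy ∧ dz

For a 1-form omega = sum_i f_i dx_i, the exterior derivative is
  d(omega) = sum_{i < j} (∂f_j/∂x_i - ∂f_i/∂x_j) dx_i ∧ dx_j.
  coefficient of dx ∧ dy: ∂f_2/∂x - ∂f_1/∂y = ∂(-x^2 - 2*y^2 + 2*y*z)/∂x - ∂(z*(-x + 3*y))/∂y = -2*x - 3*z
  coefficient of dx ∧ dz: ∂f_3/∂x - ∂f_1/∂z = ∂(x*z + x - y*z)/∂x - ∂(z*(-x + 3*y))/∂z = x - 3*y + z + 1
  coefficient of dy ∧ dz: ∂f_3/∂y - ∂f_2/∂z = ∂(x*z + x - y*z)/∂y - ∂(-x^2 - 2*y^2 + 2*y*z)/∂z = -2*y - z
Assembling: d(omega) = (-2*x - 3*z) dx ∧ dy + (x - 3*y + z + 1) dx ∧ dz + (-2*y - z) dy ∧ dz.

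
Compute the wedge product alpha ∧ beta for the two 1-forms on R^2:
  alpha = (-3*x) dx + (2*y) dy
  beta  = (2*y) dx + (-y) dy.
alpha ∧ beta = (y*(3*x - 4*y)) dx ∧ dy

Distribute the wedge, using dx_i ∧ dx_j = -dx_j ∧ dx_i and dx_i ∧ dx_i = 0. For each pair (i, j) with i < j, the coefficient of dx_i ∧ dx_j in alpha ∧ beta is (alpha_i * beta_j - alpha_j * beta_i). Collecting: alpha ∧ beta = (y*(3*x - 4*y)) dx ∧ dy.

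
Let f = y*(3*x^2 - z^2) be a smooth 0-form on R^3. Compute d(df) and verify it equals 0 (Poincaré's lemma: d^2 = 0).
d(df) = 0

Step 1: df = sum_i (∂f/∂x_i) dx_i = (6*x*y) dx + (3*x^2 - z^2) dy + (-2*y*z) dz.
Step 2: Apply d again. Using the 1-form formula, the coefficient of dx ∧ dy in d(df) is ∂^2 f/∂x ∂y - ∂^2 f/∂y ∂x = (6*x) - (6*x) = 0 (equality of mixed partials for smooth f).
Similarly for dx ∧ dz and dy ∧ dz — all coefficients vanish. So d(df) = 0.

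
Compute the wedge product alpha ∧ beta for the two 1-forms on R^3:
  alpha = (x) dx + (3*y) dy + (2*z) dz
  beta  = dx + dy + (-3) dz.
alpha ∧ beta = (x - 3*y) dx ∧ dy + (-3*x - 2*z) dx ∧ dz + (-9*y - 2*z) dy ∧ dz

Distribute the wedge, using dx_i ∧ dx_j = -dx_j ∧ dx_i and dx_i ∧ dx_i = 0. For each pair (i, j) with i < j, the coefficient of dx_i ∧ dx_j in alpha ∧ beta is (alpha_i * beta_j - alpha_j * beta_i). Collecting: alpha ∧ beta = (x - 3*y) dx ∧ dy + (-3*x - 2*z) dx ∧ dz + (-9*y - 2*z) dy ∧ dz.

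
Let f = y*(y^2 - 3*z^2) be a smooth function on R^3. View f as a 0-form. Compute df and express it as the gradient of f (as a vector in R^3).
df = (0) dx + (3*y^2 - 3*z^2) dy + (-6*y*z) dz; grad f = (0, 3*y^2 - 3*z^2, -6*y*z)

For a 0-form f, d f = (∂f/∂x) dx + (∂f/∂y) dy + (∂f/∂z) dz. The components of the vector representation are exactly the entries of grad f in Cartesian coordinates:
  ∂f/∂x = 0
  ∂f/∂y = 3*y^2 - 3*z^2
  ∂f/∂z = -6*y*z.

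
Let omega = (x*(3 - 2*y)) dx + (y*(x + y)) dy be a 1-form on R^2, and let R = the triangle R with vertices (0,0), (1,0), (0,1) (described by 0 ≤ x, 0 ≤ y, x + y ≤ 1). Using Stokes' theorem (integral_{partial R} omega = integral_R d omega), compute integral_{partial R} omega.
integral_(partial R) omega = 1/2

Stokes: integral_partial_R omega = integral_R d omega with d omega = (∂Q/∂x - ∂P/∂y) dx ∧ dy.
  ∂Q/∂x = y
  ∂P/∂y = -2*x
  integrand = ∂Q/∂x - ∂P/∂y = 2*x + y.
Integrating over R: integral_0^1 integral_0^{1-x} (2*x + y) dy dx = 1/2.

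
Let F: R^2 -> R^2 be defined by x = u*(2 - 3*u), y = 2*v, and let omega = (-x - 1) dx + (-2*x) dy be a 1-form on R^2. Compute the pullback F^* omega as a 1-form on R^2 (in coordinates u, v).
F^* omega = (-18*u^3 + 18*u^2 + 2*u - 2) du + (4*u*(3*u - 2)) dv

Using F^*(f dg) = (f ∘ F) d(g ∘ F), substitute each coordinate x_i by F_i(u, v) in f_i, and replace dx_i by d F_i = (∂F_i/∂u) du + (∂F_i/∂v) dv.
  For the x component: f_1(F) = 3*u^2 - 2*u - 1; d F_1 = (2 - 6*u) du + (0) dv
  For the y component: f_2(F) = 2*u*(3*u - 2); d F_2 = (0) du + (2) dv
Combining and collecting du, dv coefficients:
  coeff of du: -18*u^3 + 18*u^2 + 2*u - 2
  coeff of dv: 4*u*(3*u - 2)
F^* omega = (-18*u^3 + 18*u^2 + 2*u - 2) du + (4*u*(3*u - 2)) dv.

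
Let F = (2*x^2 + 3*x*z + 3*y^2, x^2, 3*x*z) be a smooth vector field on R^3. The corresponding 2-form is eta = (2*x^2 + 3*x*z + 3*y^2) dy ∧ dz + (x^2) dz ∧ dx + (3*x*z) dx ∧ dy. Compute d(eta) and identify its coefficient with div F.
d(eta) = (7*x + 3*z) dx ∧ dy ∧ dz; div F = 7*x + 3*z

For a 2-form in R^3 of the form above, applying d gives a 3-form with coefficient ∂P/∂x + ∂Q/∂y + ∂R/∂z:
  ∂P/∂x = 4*x + 3*z
  ∂Q/∂y = 0
  ∂R/∂z = 3*x
Sum = 7*x + 3*z, which is exactly div F.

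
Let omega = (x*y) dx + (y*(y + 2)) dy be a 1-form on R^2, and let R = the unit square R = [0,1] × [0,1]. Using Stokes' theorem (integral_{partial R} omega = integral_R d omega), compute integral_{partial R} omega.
integral_(partial R) omega = -1/2

Stokes: integral_partial_R omega = integral_R d omega with d omega = (∂Q/∂x - ∂P/∂y) dx ∧ dy.
  ∂Q/∂x = 0
  ∂P/∂y = x
  integrand = ∂Q/∂x - ∂P/∂y = -x.
Integrating over R: integral_0^1 integral_0^1 (-x) dx dy = -1/2.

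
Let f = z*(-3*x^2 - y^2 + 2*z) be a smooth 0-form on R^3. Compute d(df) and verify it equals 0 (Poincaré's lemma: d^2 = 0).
d(df) = 0

Step 1: df = sum_i (∂f/∂x_i) dx_i = (-6*x*z) dx + (-2*y*z) dy + (-3*x^2 - y^2 + 4*z) dz.
Step 2: Apply d again. Using the 1-form formula, the coefficient of dx ∧ dy in d(df) is ∂^2 f/∂x ∂y - ∂^2 f/∂y ∂x = (0) - (0) = 0 (equality of mixed partials for smooth f).
Similarly for dx ∧ dz and dy ∧ dz — all coefficients vanish. So d(df) = 0.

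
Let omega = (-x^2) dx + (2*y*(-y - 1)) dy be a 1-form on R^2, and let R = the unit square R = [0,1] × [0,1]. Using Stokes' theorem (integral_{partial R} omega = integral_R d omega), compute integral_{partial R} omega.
integral_(partial R) omega = 0

Stokes: integral_partial_R omega = integral_R d omega with d omega = (∂Q/∂x - ∂P/∂y) dx ∧ dy.
  ∂Q/∂x = 0
  ∂P/∂y = 0
  integrand = ∂Q/∂x - ∂P/∂y = 0.
Integrating over R: integral_0^1 integral_0^1 (0) dx dy = 0.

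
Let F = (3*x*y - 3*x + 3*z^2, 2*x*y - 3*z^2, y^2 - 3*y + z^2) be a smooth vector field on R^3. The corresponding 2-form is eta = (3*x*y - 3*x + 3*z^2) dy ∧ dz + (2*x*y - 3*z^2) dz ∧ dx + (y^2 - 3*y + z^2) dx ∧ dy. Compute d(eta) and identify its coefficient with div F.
d(eta) = (2*x + 3*y + 2*z - 3) dx ∧ dy ∧ dz; div F = 2*x + 3*y + 2*z - 3

For a 2-form in R^3 of the form above, applying d gives a 3-form with coefficient ∂P/∂x + ∂Q/∂y + ∂R/∂z:
  ∂P/∂x = 3*y - 3
  ∂Q/∂y = 2*x
  ∂R/∂z = 2*z
Sum = 2*x + 3*y + 2*z - 3, which is exactly div F.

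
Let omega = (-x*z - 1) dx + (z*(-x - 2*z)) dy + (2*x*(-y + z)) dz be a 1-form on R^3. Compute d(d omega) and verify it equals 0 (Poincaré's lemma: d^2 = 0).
d(d omega) = 0

Step 1: d omega = sum_{i<j} (∂f_j/∂x_i - ∂f_i/∂x_j) dx_i ∧ dx_j:
  coeff of dx ∧ dy: -z
  coeff of dx ∧ dz: x - 2*y + 2*z
  coeff of dy ∧ dz: -x + 4*z
Step 2: Apply d again to each 2-form coefficient. The only possible 3-form in R^3 is dx ∧ dy ∧ dz, with coefficient
  ∂(coeff of dy∧dz)/∂x - ∂(coeff of dx∧dz)/∂y + ∂(coeff of dx∧dy)/∂z
  = ∂/∂x (-x + 4*z) - ∂/∂y (x - 2*y + 2*z) + ∂/∂z (-z).
Each of these terms simplifies to sums of mixed partials that cancel in pairs. The result is 0 (by equality of mixed partials for smooth functions — Schwarz / Clairaut).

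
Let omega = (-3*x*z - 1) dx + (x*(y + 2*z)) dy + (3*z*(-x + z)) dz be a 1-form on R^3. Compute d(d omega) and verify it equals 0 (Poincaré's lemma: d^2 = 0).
d(d omega) = 0

Step 1: d omega = sum_{i<j} (∂f_j/∂x_i - ∂f_i/∂x_j) dx_i ∧ dx_j:
  coeff of dx ∧ dy: y + 2*z
  coeff of dx ∧ dz: 3*x - 3*z
  coeff of dy ∧ dz: -2*x
Step 2: Apply d again to each 2-form coefficient. The only possible 3-form in R^3 is dx ∧ dy ∧ dz, with coefficient
  ∂(coeff of dy∧dz)/∂x - ∂(coeff of dx∧dz)/∂y + ∂(coeff of dx∧dy)/∂z
  = ∂/∂x (-2*x) - ∂/∂y (3*x - 3*z) + ∂/∂z (y + 2*z).
Each of these terms simplifies to sums of mixed partials that cancel in pairs. The result is 0 (by equality of mixed partials for smooth functions — Schwarz / Clairaut).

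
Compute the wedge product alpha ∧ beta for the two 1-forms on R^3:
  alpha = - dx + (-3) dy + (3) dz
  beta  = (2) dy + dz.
alpha ∧ beta = (-2) dx ∧ dy + (-1) dx ∧ dz + (-9) dy ∧ dz

Distribute the wedge, using dx_i ∧ dx_j = -dx_j ∧ dx_i and dx_i ∧ dx_i = 0. For each pair (i, j) with i < j, the coefficient of dx_i ∧ dx_j in alpha ∧ beta is (alpha_i * beta_j - alpha_j * beta_i). Collecting: alpha ∧ beta = (-2) dx ∧ dy + (-1) dx ∧ dz + (-9) dy ∧ dz.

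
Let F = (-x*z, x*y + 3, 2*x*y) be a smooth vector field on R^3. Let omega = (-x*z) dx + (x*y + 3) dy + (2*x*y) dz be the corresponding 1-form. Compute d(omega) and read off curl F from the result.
d(omega) = (2*x) dy ∧ dz + (-x - 2*y) dz ∧ dx + (y) dx ∧ dy; curl F = (2*x, -x - 2*y, y)

d omega = sum_{i<j} (∂f_j/∂x_i - ∂f_i/∂x_j) dx_i ∧ dx_j. Under the identification (dy ∧ dz, dz ∧ dx, dx ∧ dy) ↔ (e_x, e_y, e_z), the coefficients are exactly the components of curl F. Compute:
  ∂R/∂y - ∂Q/∂z = (2*x) - (0) = 2*x
  ∂P/∂z - ∂R/∂x = (-x) - (2*y) = -x - 2*y
  ∂Q/∂x - ∂P/∂y = (y) - (0) = y.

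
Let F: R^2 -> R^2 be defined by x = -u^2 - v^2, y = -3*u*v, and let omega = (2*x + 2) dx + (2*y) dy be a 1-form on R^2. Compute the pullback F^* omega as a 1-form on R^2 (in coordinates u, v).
F^* omega = (2*u*(2*u^2 + 11*v^2 - 2)) du + (2*v*(11*u^2 + 2*v^2 - 2)) dv

Using F^*(f dg) = (f ∘ F) d(g ∘ F), substitute each coordinate x_i by F_i(u, v) in f_i, and replace dx_i by d F_i = (∂F_i/∂u) du + (∂F_i/∂v) dv.
  For the x component: f_1(F) = -2*u^2 - 2*v^2 + 2; d F_1 = (-2*u) du + (-2*v) dv
  For the y component: f_2(F) = -6*u*v; d F_2 = (-3*v) du + (-3*u) dv
Combining and collecting du, dv coefficients:
  coeff of du: 2*u*(2*u^2 + 11*v^2 - 2)
  coeff of dv: 2*v*(11*u^2 + 2*v^2 - 2)
F^* omega = (2*u*(2*u^2 + 11*v^2 - 2)) du + (2*v*(11*u^2 + 2*v^2 - 2)) dv.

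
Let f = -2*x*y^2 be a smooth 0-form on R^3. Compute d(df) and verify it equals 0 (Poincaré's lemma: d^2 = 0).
d(df) = 0

Step 1: df = sum_i (∂f/∂x_i) dx_i = (-2*y^2) dx + (-4*x*y) dy + (0) dz.
Step 2: Apply d again. Using the 1-form formula, the coefficient of dx ∧ dy in d(df) is ∂^2 f/∂x ∂y - ∂^2 f/∂y ∂x = (-4*y) - (-4*y) = 0 (equality of mixed partials for smooth f).
Similarly for dx ∧ dz and dy ∧ dz — all coefficients vanish. So d(df) = 0.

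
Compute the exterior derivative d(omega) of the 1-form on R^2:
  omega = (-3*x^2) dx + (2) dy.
d(omega) = 0

For a 1-form omega = sum_i f_i dx_i, the exterior derivative is
  d(omega) = sum_{i < j} (∂f_j/∂x_i - ∂f_i/∂x_j) dx_i ∧ dx_j.

Assembling: d(omega) = 0.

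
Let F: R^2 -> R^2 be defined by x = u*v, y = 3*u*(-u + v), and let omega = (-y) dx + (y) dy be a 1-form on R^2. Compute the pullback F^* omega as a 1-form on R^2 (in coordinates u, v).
F^* omega = (6*u*(3*u^2 - 4*u*v + v^2)) du + (6*u^2*(-u + v)) dv

Using F^*(f dg) = (f ∘ F) d(g ∘ F), substitute each coordinate x_i by F_i(u, v) in f_i, and replace dx_i by d F_i = (∂F_i/∂u) du + (∂F_i/∂v) dv.
  For the x component: f_1(F) = 3*u*(u - v); d F_1 = (v) du + (u) dv
  For the y component: f_2(F) = 3*u*(-u + v); d F_2 = (-6*u + 3*v) du + (3*u) dv
Combining and collecting du, dv coefficients:
  coeff of du: 6*u*(3*u^2 - 4*u*v + v^2)
  coeff of dv: 6*u^2*(-u + v)
F^* omega = (6*u*(3*u^2 - 4*u*v + v^2)) du + (6*u^2*(-u + v)) dv.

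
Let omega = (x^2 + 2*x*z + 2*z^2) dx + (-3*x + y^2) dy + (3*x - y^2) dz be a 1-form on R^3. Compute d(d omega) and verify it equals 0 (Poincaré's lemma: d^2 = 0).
d(d omega) = 0

Step 1: d omega = sum_{i<j} (∂f_j/∂x_i - ∂f_i/∂x_j) dx_i ∧ dx_j:
  coeff of dx ∧ dy: -3
  coeff of dx ∧ dz: -2*x - 4*z + 3
  coeff of dy ∧ dz: -2*y
Step 2: Apply d again to each 2-form coefficient. The only possible 3-form in R^3 is dx ∧ dy ∧ dz, with coefficient
  ∂(coeff of dy∧dz)/∂x - ∂(coeff of dx∧dz)/∂y + ∂(coeff of dx∧dy)/∂z
  = ∂/∂x (-2*y) - ∂/∂y (-2*x - 4*z + 3) + ∂/∂z (-3).
Each of these terms simplifies to sums of mixed partials that cancel in pairs. The result is 0 (by equality of mixed partials for smooth functions — Schwarz / Clairaut).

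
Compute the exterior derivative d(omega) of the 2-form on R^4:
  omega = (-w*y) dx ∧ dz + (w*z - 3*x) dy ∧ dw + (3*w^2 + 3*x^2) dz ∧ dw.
d(omega) = (w) dx ∧ dy ∧ dz + (6*x - y) dx ∧ dz ∧ dw + (-3) dx ∧ dy ∧ dw + (-w) dy ∧ dz ∧ dw

For a 2-form omega = sum_{i<j} g_{ij} dx_i ∧ dx_j, the exterior derivative is
  d(omega) = sum_{i<j} d(g_{ij}) ∧ dx_i ∧ dx_j = sum_{i<j, k} (∂g_{ij}/∂x_k) dx_k ∧ dx_i ∧ dx_j.
Expand each term, using dx_k ∧ dx_i ∧ dx_j = sgn(permutation) dx_{(a)} ∧ dx_{(b)} ∧ dx_{(c)} with (a < b < c) sorted:
  d(-w*y) includes (∂/∂y)(-w*y) dy = (-w) dy, which multiplied by dx ∧ dz gives (w) dx ∧ dy ∧ dz
  d(-w*y) includes (∂/∂w)(-w*y) dw = (-y) dw, which multiplied by dx ∧ dz gives (-y) dx ∧ dz ∧ dw
  d(w*z - 3*x) includes (∂/∂x)(w*z - 3*x) dx = (-3) dx, which multiplied by dy ∧ dw gives (-3) dx ∧ dy ∧ dw
  d(w*z - 3*x) includes (∂/∂z)(w*z - 3*x) dz = (w) dz, which multiplied by dy ∧ dw gives (-w) dy ∧ dz ∧ dw
  d(3*w^2 + 3*x^2) includes (∂/∂x)(3*w^2 + 3*x^2) dx = (6*x) dx, which multiplied by dz ∧ dw gives (6*x) dx ∧ dz ∧ dw
Collecting like 3-forms: d(omega) = (w) dx ∧ dy ∧ dz + (6*x - y) dx ∧ dz ∧ dw + (-3) dx ∧ dy ∧ dw + (-w) dy ∧ dz ∧ dw.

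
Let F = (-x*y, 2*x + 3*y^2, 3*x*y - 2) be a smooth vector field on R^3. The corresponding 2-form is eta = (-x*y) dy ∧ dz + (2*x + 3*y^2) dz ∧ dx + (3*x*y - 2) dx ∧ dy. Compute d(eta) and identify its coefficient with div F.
d(eta) = (5*y) dx ∧ dy ∧ dz; div F = 5*y

For a 2-form in R^3 of the form above, applying d gives a 3-form with coefficient ∂P/∂x + ∂Q/∂y + ∂R/∂z:
  ∂P/∂x = -y
  ∂Q/∂y = 6*y
  ∂R/∂z = 0
Sum = 5*y, which is exactly div F.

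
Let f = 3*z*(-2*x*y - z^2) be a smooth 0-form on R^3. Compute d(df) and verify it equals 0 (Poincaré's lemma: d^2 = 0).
d(df) = 0

Step 1: df = sum_i (∂f/∂x_i) dx_i = (-6*y*z) dx + (-6*x*z) dy + (-6*x*y - 9*z^2) dz.
Step 2: Apply d again. Using the 1-form formula, the coefficient of dx ∧ dy in d(df) is ∂^2 f/∂x ∂y - ∂^2 f/∂y ∂x = (-6*z) - (-6*z) = 0 (equality of mixed partials for smooth f).
Similarly for dx ∧ dz and dy ∧ dz — all coefficients vanish. So d(df) = 0.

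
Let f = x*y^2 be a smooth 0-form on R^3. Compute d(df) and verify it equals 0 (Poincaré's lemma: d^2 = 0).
d(df) = 0

Step 1: df = sum_i (∂f/∂x_i) dx_i = (y^2) dx + (2*x*y) dy + (0) dz.
Step 2: Apply d again. Using the 1-form formula, the coefficient of dx ∧ dy in d(df) is ∂^2 f/∂x ∂y - ∂^2 f/∂y ∂x = (2*y) - (2*y) = 0 (equality of mixed partials for smooth f).
Similarly for dx ∧ dz and dy ∧ dz — all coefficients vanish. So d(df) = 0.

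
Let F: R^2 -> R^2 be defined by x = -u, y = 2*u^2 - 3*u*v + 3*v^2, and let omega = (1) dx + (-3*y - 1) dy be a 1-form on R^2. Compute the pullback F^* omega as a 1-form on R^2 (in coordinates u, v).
F^* omega = (-24*u^3 + 54*u^2*v - 63*u*v^2 - 4*u + 27*v^3 + 3*v - 1) du + (18*u^3 - 63*u^2*v + 81*u*v^2 + 3*u - 54*v^3 - 6*v) dv

Using F^*(f dg) = (f ∘ F) d(g ∘ F), substitute each coordinate x_i by F_i(u, v) in f_i, and replace dx_i by d F_i = (∂F_i/∂u) du + (∂F_i/∂v) dv.
  For the x component: f_1(F) = 1; d F_1 = (-1) du + (0) dv
  For the y component: f_2(F) = -6*u^2 + 9*u*v - 9*v^2 - 1; d F_2 = (4*u - 3*v) du + (-3*u + 6*v) dv
Combining and collecting du, dv coefficients:
  coeff of du: -24*u^3 + 54*u^2*v - 63*u*v^2 - 4*u + 27*v^3 + 3*v - 1
  coeff of dv: 18*u^3 - 63*u^2*v + 81*u*v^2 + 3*u - 54*v^3 - 6*v
F^* omega = (-24*u^3 + 54*u^2*v - 63*u*v^2 - 4*u + 27*v^3 + 3*v - 1) du + (18*u^3 - 63*u^2*v + 81*u*v^2 + 3*u - 54*v^3 - 6*v) dv.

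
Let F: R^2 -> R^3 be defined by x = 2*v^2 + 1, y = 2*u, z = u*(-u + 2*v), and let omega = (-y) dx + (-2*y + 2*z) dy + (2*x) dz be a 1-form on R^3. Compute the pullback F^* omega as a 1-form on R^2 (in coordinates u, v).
F^* omega = (-4*u^2 - 8*u*v^2 + 8*u*v - 12*u + 8*v^3 + 4*v) du + (4*u*(2*v^2 - 2*v + 1)) dv

Using F^*(f dg) = (f ∘ F) d(g ∘ F), substitute each coordinate x_i by F_i(u, v) in f_i, and replace dx_i by d F_i = (∂F_i/∂u) du + (∂F_i/∂v) dv.
  For the x component: f_1(F) = -2*u; d F_1 = (0) du + (4*v) dv
  For the y component: f_2(F) = 2*u*(-u + 2*v - 2); d F_2 = (2) du + (0) dv
  For the z component: f_3(F) = 4*v^2 + 2; d F_3 = (-2*u + 2*v) du + (2*u) dv
Combining and collecting du, dv coefficients:
  coeff of du: -4*u^2 - 8*u*v^2 + 8*u*v - 12*u + 8*v^3 + 4*v
  coeff of dv: 4*u*(2*v^2 - 2*v + 1)
F^* omega = (-4*u^2 - 8*u*v^2 + 8*u*v - 12*u + 8*v^3 + 4*v) du + (4*u*(2*v^2 - 2*v + 1)) dv.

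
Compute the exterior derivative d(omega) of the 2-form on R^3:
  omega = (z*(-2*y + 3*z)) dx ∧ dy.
d(omega) = (-2*y + 6*z) dx ∧ dy ∧ dz

For a 2-form omega = sum_{i<j} g_{ij} dx_i ∧ dx_j, the exterior derivative is
  d(omega) = sum_{i<j} d(g_{ij}) ∧ dx_i ∧ dx_j = sum_{i<j, k} (∂g_{ij}/∂x_k) dx_k ∧ dx_i ∧ dx_j.
Expand each term, using dx_k ∧ dx_i ∧ dx_j = sgn(permutation) dx_{(a)} ∧ dx_{(b)} ∧ dx_{(c)} with (a < b < c) sorted:
  d(z*(-2*y + 3*z)) includes (∂/∂z)(z*(-2*y + 3*z)) dz = (-2*y + 6*z) dz, which multiplied by dx ∧ dy gives (-2*y + 6*z) dx ∧ dy ∧ dz
Collecting like 3-forms: d(omega) = (-2*y + 6*z) dx ∧ dy ∧ dz.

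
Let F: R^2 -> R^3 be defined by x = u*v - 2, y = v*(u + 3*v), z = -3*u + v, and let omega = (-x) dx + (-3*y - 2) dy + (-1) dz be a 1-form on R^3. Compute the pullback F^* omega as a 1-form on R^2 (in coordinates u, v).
F^* omega = (-4*u*v^2 - 9*v^3 + 3) du + (-4*u^2*v - 27*u*v^2 - 54*v^3 - 12*v - 1) dv

Using F^*(f dg) = (f ∘ F) d(g ∘ F), substitute each coordinate x_i by F_i(u, v) in f_i, and replace dx_i by d F_i = (∂F_i/∂u) du + (∂F_i/∂v) dv.
  For the x component: f_1(F) = -u*v + 2; d F_1 = (v) du + (u) dv
  For the y component: f_2(F) = -3*u*v - 9*v^2 - 2; d F_2 = (v) du + (u + 6*v) dv
  For the z component: f_3(F) = -1; d F_3 = (-3) du + (1) dv
Combining and collecting du, dv coefficients:
  coeff of du: -4*u*v^2 - 9*v^3 + 3
  coeff of dv: -4*u^2*v - 27*u*v^2 - 54*v^3 - 12*v - 1
F^* omega = (-4*u*v^2 - 9*v^3 + 3) du + (-4*u^2*v - 27*u*v^2 - 54*v^3 - 12*v - 1) dv.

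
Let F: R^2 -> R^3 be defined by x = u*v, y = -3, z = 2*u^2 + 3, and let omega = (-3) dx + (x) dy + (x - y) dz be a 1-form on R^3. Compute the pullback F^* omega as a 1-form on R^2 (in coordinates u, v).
F^* omega = (4*u^2*v + 12*u - 3*v) du + (-3*u) dv

Using F^*(f dg) = (f ∘ F) d(g ∘ F), substitute each coordinate x_i by F_i(u, v) in f_i, and replace dx_i by d F_i = (∂F_i/∂u) du + (∂F_i/∂v) dv.
  For the x component: f_1(F) = -3; d F_1 = (v) du + (u) dv
  For the y component: f_2(F) = u*v; d F_2 = (0) du + (0) dv
  For the z component: f_3(F) = u*v + 3; d F_3 = (4*u) du + (0) dv
Combining and collecting du, dv coefficients:
  coeff of du: 4*u^2*v + 12*u - 3*v
  coeff of dv: -3*u
F^* omega = (4*u^2*v + 12*u - 3*v) du + (-3*u) dv.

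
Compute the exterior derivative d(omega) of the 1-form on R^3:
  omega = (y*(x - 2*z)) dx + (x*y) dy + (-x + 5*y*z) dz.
d(omega) = (-x + y + 2*z) dx ∧ dy + (2*y - 1) dx ∧ dz + (5*z) dy ∧ dz

For a 1-form omega = sum_i f_i dx_i, the exterior derivative is
  d(omega) = sum_{i < j} (∂f_j/∂x_i - ∂f_i/∂x_j) dx_i ∧ dx_j.
  coefficient of dx ∧ dy: ∂f_2/∂x - ∂f_1/∂y = ∂(x*y)/∂x - ∂(y*(x - 2*z))/∂y = -x + y + 2*z
  coefficient of dx ∧ dz: ∂f_3/∂x - ∂f_1/∂z = ∂(-x + 5*y*z)/∂x - ∂(y*(x - 2*z))/∂z = 2*y - 1
  coefficient of dy ∧ dz: ∂f_3/∂y - ∂f_2/∂z = ∂(-x + 5*y*z)/∂y - ∂(x*y)/∂z = 5*z
Assembling: d(omega) = (-x + y + 2*z) dx ∧ dy + (2*y - 1) dx ∧ dz + (5*z) dy ∧ dz.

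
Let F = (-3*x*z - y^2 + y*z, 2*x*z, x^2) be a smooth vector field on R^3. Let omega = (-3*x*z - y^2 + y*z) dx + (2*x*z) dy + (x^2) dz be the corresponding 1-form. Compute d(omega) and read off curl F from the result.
d(omega) = (-2*x) dy ∧ dz + (-5*x + y) dz ∧ dx + (2*y + z) dx ∧ dy; curl F = (-2*x, -5*x + y, 2*y + z)

d omega = sum_{i<j} (∂f_j/∂x_i - ∂f_i/∂x_j) dx_i ∧ dx_j. Under the identification (dy ∧ dz, dz ∧ dx, dx ∧ dy) ↔ (e_x, e_y, e_z), the coefficients are exactly the components of curl F. Compute:
  ∂R/∂y - ∂Q/∂z = (0) - (2*x) = -2*x
  ∂P/∂z - ∂R/∂x = (-3*x + y) - (2*x) = -5*x + y
  ∂Q/∂x - ∂P/∂y = (2*z) - (-2*y + z) = 2*y + z.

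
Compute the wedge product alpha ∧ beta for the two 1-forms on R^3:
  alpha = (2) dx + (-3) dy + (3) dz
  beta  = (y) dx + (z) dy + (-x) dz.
alpha ∧ beta = (3*y + 2*z) dx ∧ dy + (-2*x - 3*y) dx ∧ dz + (3*x - 3*z) dy ∧ dz

Distribute the wedge, using dx_i ∧ dx_j = -dx_j ∧ dx_i and dx_i ∧ dx_i = 0. For each pair (i, j) with i < j, the coefficient of dx_i ∧ dx_j in alpha ∧ beta is (alpha_i * beta_j - alpha_j * beta_i). Collecting: alpha ∧ beta = (3*y + 2*z) dx ∧ dy + (-2*x - 3*y) dx ∧ dz + (3*x - 3*z) dy ∧ dz.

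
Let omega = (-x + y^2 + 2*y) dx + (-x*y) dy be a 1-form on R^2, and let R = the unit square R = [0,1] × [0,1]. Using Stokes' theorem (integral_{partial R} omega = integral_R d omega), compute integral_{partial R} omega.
integral_(partial R) omega = -7/2

Stokes: integral_partial_R omega = integral_R d omega with d omega = (∂Q/∂x - ∂P/∂y) dx ∧ dy.
  ∂Q/∂x = -y
  ∂P/∂y = 2*y + 2
  integrand = ∂Q/∂x - ∂P/∂y = -3*y - 2.
Integrating over R: integral_0^1 integral_0^1 (-3*y - 2) dx dy = -7/2.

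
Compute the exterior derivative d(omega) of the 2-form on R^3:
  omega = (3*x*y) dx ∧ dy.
d(omega) = 0

For a 2-form omega = sum_{i<j} g_{ij} dx_i ∧ dx_j, the exterior derivative is
  d(omega) = sum_{i<j} d(g_{ij}) ∧ dx_i ∧ dx_j = sum_{i<j, k} (∂g_{ij}/∂x_k) dx_k ∧ dx_i ∧ dx_j.
Expand each term, using dx_k ∧ dx_i ∧ dx_j = sgn(permutation) dx_{(a)} ∧ dx_{(b)} ∧ dx_{(c)} with (a < b < c) sorted:

Collecting like 3-forms: d(omega) = 0.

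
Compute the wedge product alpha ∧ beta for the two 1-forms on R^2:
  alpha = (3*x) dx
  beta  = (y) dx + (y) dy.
alpha ∧ beta = (3*x*y) dx ∧ dy

Distribute the wedge, using dx_i ∧ dx_j = -dx_j ∧ dx_i and dx_i ∧ dx_i = 0. For each pair (i, j) with i < j, the coefficient of dx_i ∧ dx_j in alpha ∧ beta is (alpha_i * beta_j - alpha_j * beta_i). Collecting: alpha ∧ beta = (3*x*y) dx ∧ dy.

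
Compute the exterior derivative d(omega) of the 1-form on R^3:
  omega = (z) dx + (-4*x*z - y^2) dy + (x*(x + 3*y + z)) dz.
d(omega) = (-4*z) dx ∧ dy + (2*x + 3*y + z - 1) dx ∧ dz + (7*x) dy ∧ dz

For a 1-form omega = sum_i f_i dx_i, the exterior derivative is
  d(omega) = sum_{i < j} (∂f_j/∂x_i - ∂f_i/∂x_j) dx_i ∧ dx_j.
  coefficient of dx ∧ dy: ∂f_2/∂x - ∂f_1/∂y = ∂(-4*x*z - y^2)/∂x - ∂(z)/∂y = -4*z
  coefficient of dx ∧ dz: ∂f_3/∂x - ∂f_1/∂z = ∂(x*(x + 3*y + z))/∂x - ∂(z)/∂z = 2*x + 3*y + z - 1
  coefficient of dy ∧ dz: ∂f_3/∂y - ∂f_2/∂z = ∂(x*(x + 3*y + z))/∂y - ∂(-4*x*z - y^2)/∂z = 7*x
Assembling: d(omega) = (-4*z) dx ∧ dy + (2*x + 3*y + z - 1) dx ∧ dz + (7*x) dy ∧ dz.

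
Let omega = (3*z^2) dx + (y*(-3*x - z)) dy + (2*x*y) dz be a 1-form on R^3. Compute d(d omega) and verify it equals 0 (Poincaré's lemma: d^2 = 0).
d(d omega) = 0

Step 1: d omega = sum_{i<j} (∂f_j/∂x_i - ∂f_i/∂x_j) dx_i ∧ dx_j:
  coeff of dx ∧ dy: -3*y
  coeff of dx ∧ dz: 2*y - 6*z
  coeff of dy ∧ dz: 2*x + y
Step 2: Apply d again to each 2-form coefficient. The only possible 3-form in R^3 is dx ∧ dy ∧ dz, with coefficient
  ∂(coeff of dy∧dz)/∂x - ∂(coeff of dx∧dz)/∂y + ∂(coeff of dx∧dy)/∂z
  = ∂/∂x (2*x + y) - ∂/∂y (2*y - 6*z) + ∂/∂z (-3*y).
Each of these terms simplifies to sums of mixed partials that cancel in pairs. The result is 0 (by equality of mixed partials for smooth functions — Schwarz / Clairaut).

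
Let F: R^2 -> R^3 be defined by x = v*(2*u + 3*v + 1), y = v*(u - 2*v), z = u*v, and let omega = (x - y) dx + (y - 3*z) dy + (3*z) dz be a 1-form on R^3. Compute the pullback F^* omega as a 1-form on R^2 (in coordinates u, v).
F^* omega = (v^2*(3*u + 8*v + 2)) du + (v*(3*u^2 + 22*u*v + 3*u + 38*v^2 + 11*v + 1)) dv

Using F^*(f dg) = (f ∘ F) d(g ∘ F), substitute each coordinate x_i by F_i(u, v) in f_i, and replace dx_i by d F_i = (∂F_i/∂u) du + (∂F_i/∂v) dv.
  For the x component: f_1(F) = v*(u + 5*v + 1); d F_1 = (2*v) du + (2*u + 6*v + 1) dv
  For the y component: f_2(F) = 2*v*(-u - v); d F_2 = (v) du + (u - 4*v) dv
  For the z component: f_3(F) = 3*u*v; d F_3 = (v) du + (u) dv
Combining and collecting du, dv coefficients:
  coeff of du: v^2*(3*u + 8*v + 2)
  coeff of dv: v*(3*u^2 + 22*u*v + 3*u + 38*v^2 + 11*v + 1)
F^* omega = (v^2*(3*u + 8*v + 2)) du + (v*(3*u^2 + 22*u*v + 3*u + 38*v^2 + 11*v + 1)) dv.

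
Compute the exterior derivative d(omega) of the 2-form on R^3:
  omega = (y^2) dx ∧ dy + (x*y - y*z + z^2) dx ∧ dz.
d(omega) = (-x + z) dx ∧ dy ∧ dz

For a 2-form omega = sum_{i<j} g_{ij} dx_i ∧ dx_j, the exterior derivative is
  d(omega) = sum_{i<j} d(g_{ij}) ∧ dx_i ∧ dx_j = sum_{i<j, k} (∂g_{ij}/∂x_k) dx_k ∧ dx_i ∧ dx_j.
Expand each term, using dx_k ∧ dx_i ∧ dx_j = sgn(permutation) dx_{(a)} ∧ dx_{(b)} ∧ dx_{(c)} with (a < b < c) sorted:
  d(x*y - y*z + z^2) includes (∂/∂y)(x*y - y*z + z^2) dy = (x - z) dy, which multiplied by dx ∧ dz gives (-x + z) dx ∧ dy ∧ dz
Collecting like 3-forms: d(omega) = (-x + z) dx ∧ dy ∧ dz.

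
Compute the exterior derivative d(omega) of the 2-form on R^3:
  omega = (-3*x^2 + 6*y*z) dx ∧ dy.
d(omega) = (6*y) dx ∧ dy ∧ dz

For a 2-form omega = sum_{i<j} g_{ij} dx_i ∧ dx_j, the exterior derivative is
  d(omega) = sum_{i<j} d(g_{ij}) ∧ dx_i ∧ dx_j = sum_{i<j, k} (∂g_{ij}/∂x_k) dx_k ∧ dx_i ∧ dx_j.
Expand each term, using dx_k ∧ dx_i ∧ dx_j = sgn(permutation) dx_{(a)} ∧ dx_{(b)} ∧ dx_{(c)} with (a < b < c) sorted:
  d(-3*x^2 + 6*y*z) includes (∂/∂z)(-3*x^2 + 6*y*z) dz = (6*y) dz, which multiplied by dx ∧ dy gives (6*y) dx ∧ dy ∧ dz
Collecting like 3-forms: d(omega) = (6*y) dx ∧ dy ∧ dz.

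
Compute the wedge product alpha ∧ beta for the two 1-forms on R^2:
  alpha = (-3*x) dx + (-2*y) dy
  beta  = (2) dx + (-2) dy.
alpha ∧ beta = (6*x + 4*y) dx ∧ dy

Distribute the wedge, using dx_i ∧ dx_j = -dx_j ∧ dx_i and dx_i ∧ dx_i = 0. For each pair (i, j) with i < j, the coefficient of dx_i ∧ dx_j in alpha ∧ beta is (alpha_i * beta_j - alpha_j * beta_i). Collecting: alpha ∧ beta = (6*x + 4*y) dx ∧ dy.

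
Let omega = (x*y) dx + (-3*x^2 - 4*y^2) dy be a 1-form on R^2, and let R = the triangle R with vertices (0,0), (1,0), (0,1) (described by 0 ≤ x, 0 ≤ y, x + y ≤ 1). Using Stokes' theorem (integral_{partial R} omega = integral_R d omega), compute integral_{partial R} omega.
integral_(partial R) omega = -7/6

Stokes: integral_partial_R omega = integral_R d omega with d omega = (∂Q/∂x - ∂P/∂y) dx ∧ dy.
  ∂Q/∂x = -6*x
  ∂P/∂y = x
  integrand = ∂Q/∂x - ∂P/∂y = -7*x.
Integrating over R: integral_0^1 integral_0^{1-x} (-7*x) dy dx = -7/6.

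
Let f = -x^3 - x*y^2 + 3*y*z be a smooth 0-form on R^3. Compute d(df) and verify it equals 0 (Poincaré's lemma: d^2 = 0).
d(df) = 0

Step 1: df = sum_i (∂f/∂x_i) dx_i = (-3*x^2 - y^2) dx + (-2*x*y + 3*z) dy + (3*y) dz.
Step 2: Apply d again. Using the 1-form formula, the coefficient of dx ∧ dy in d(df) is ∂^2 f/∂x ∂y - ∂^2 f/∂y ∂x = (-2*y) - (-2*y) = 0 (equality of mixed partials for smooth f).
Similarly for dx ∧ dz and dy ∧ dz — all coefficients vanish. So d(df) = 0.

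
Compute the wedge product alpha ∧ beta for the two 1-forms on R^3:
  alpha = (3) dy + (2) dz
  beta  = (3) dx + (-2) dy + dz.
alpha ∧ beta = (-9) dx ∧ dy + (7) dy ∧ dz + (-6) dx ∧ dz

Distribute the wedge, using dx_i ∧ dx_j = -dx_j ∧ dx_i and dx_i ∧ dx_i = 0. For each pair (i, j) with i < j, the coefficient of dx_i ∧ dx_j in alpha ∧ beta is (alpha_i * beta_j - alpha_j * beta_i). Collecting: alpha ∧ beta = (-9) dx ∧ dy + (7) dy ∧ dz + (-6) dx ∧ dz.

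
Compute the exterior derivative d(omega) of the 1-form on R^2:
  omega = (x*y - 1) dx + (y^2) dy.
d(omega) = (-x) dx ∧ dy

For a 1-form omega = sum_i f_i dx_i, the exterior derivative is
  d(omega) = sum_{i < j} (∂f_j/∂x_i - ∂f_i/∂x_j) dx_i ∧ dx_j.
  coefficient of dx ∧ dy: ∂f_2/∂x - ∂f_1/∂y = ∂(y^2)/∂x - ∂(x*y - 1)/∂y = -x
Assembling: d(omega) = (-x) dx ∧ dy.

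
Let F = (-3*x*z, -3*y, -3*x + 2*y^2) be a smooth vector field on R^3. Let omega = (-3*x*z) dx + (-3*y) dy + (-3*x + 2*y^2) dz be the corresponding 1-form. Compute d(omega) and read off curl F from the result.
d(omega) = (4*y) dy ∧ dz + (3 - 3*x) dz ∧ dx + (0) dx ∧ dy; curl F = (4*y, 3 - 3*x, 0)

d omega = sum_{i<j} (∂f_j/∂x_i - ∂f_i/∂x_j) dx_i ∧ dx_j. Under the identification (dy ∧ dz, dz ∧ dx, dx ∧ dy) ↔ (e_x, e_y, e_z), the coefficients are exactly the components of curl F. Compute:
  ∂R/∂y - ∂Q/∂z = (4*y) - (0) = 4*y
  ∂P/∂z - ∂R/∂x = (-3*x) - (-3) = 3 - 3*x
  ∂Q/∂x - ∂P/∂y = (0) - (0) = 0.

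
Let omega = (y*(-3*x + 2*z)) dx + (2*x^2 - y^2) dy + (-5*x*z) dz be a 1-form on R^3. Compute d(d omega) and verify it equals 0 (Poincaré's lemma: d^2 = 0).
d(d omega) = 0

Step 1: d omega = sum_{i<j} (∂f_j/∂x_i - ∂f_i/∂x_j) dx_i ∧ dx_j:
  coeff of dx ∧ dy: 7*x - 2*z
  coeff of dx ∧ dz: -2*y - 5*z
  coeff of dy ∧ dz: 0
Step 2: Apply d again to each 2-form coefficient. The only possible 3-form in R^3 is dx ∧ dy ∧ dz, with coefficient
  ∂(coeff of dy∧dz)/∂x - ∂(coeff of dx∧dz)/∂y + ∂(coeff of dx∧dy)/∂z
  = ∂/∂x (0) - ∂/∂y (-2*y - 5*z) + ∂/∂z (7*x - 2*z).
Each of these terms simplifies to sums of mixed partials that cancel in pairs. The result is 0 (by equality of mixed partials for smooth functions — Schwarz / Clairaut).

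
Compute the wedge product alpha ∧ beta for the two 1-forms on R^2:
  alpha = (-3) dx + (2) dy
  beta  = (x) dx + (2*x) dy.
alpha ∧ beta = (-8*x) dx ∧ dy

Distribute the wedge, using dx_i ∧ dx_j = -dx_j ∧ dx_i and dx_i ∧ dx_i = 0. For each pair (i, j) with i < j, the coefficient of dx_i ∧ dx_j in alpha ∧ beta is (alpha_i * beta_j - alpha_j * beta_i). Collecting: alpha ∧ beta = (-8*x) dx ∧ dy.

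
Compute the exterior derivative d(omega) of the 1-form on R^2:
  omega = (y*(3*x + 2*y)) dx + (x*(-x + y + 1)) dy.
d(omega) = (-5*x - 3*y + 1) dx ∧ dy

For a 1-form omega = sum_i f_i dx_i, the exterior derivative is
  d(omega) = sum_{i < j} (∂f_j/∂x_i - ∂f_i/∂x_j) dx_i ∧ dx_j.
  coefficient of dx ∧ dy: ∂f_2/∂x - ∂f_1/∂y = ∂(x*(-x + y + 1))/∂x - ∂(y*(3*x + 2*y))/∂y = -5*x - 3*y + 1
Assembling: d(omega) = (-5*x - 3*y + 1) dx ∧ dy.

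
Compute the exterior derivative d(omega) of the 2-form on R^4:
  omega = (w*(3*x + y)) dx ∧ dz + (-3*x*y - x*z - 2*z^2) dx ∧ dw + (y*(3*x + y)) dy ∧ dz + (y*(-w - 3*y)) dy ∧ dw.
d(omega) = (-w + 3*y) dx ∧ dy ∧ dz + (4*x + y + 4*z) dx ∧ dz ∧ dw + (3*x) dx ∧ dy ∧ dw

For a 2-form omega = sum_{i<j} g_{ij} dx_i ∧ dx_j, the exterior derivative is
  d(omega) = sum_{i<j} d(g_{ij}) ∧ dx_i ∧ dx_j = sum_{i<j, k} (∂g_{ij}/∂x_k) dx_k ∧ dx_i ∧ dx_j.
Expand each term, using dx_k ∧ dx_i ∧ dx_j = sgn(permutation) dx_{(a)} ∧ dx_{(b)} ∧ dx_{(c)} with (a < b < c) sorted:
  d(w*(3*x + y)) includes (∂/∂y)(w*(3*x + y)) dy = (w) dy, which multiplied by dx ∧ dz gives (-w) dx ∧ dy ∧ dz
  d(w*(3*x + y)) includes (∂/∂w)(w*(3*x + y)) dw = (3*x + y) dw, which multiplied by dx ∧ dz gives (3*x + y) dx ∧ dz ∧ dw
  d(-3*x*y - x*z - 2*z^2) includes (∂/∂y)(-3*x*y - x*z - 2*z^2) dy = (-3*x) dy, which multiplied by dx ∧ dw gives (3*x) dx ∧ dy ∧ dw
  d(-3*x*y - x*z - 2*z^2) includes (∂/∂z)(-3*x*y - x*z - 2*z^2) dz = (-x - 4*z) dz, which multiplied by dx ∧ dw gives (x + 4*z) dx ∧ dz ∧ dw
  d(y*(3*x + y)) includes (∂/∂x)(y*(3*x + y)) dx = (3*y) dx, which multiplied by dy ∧ dz gives (3*y) dx ∧ dy ∧ dz
Collecting like 3-forms: d(omega) = (-w + 3*y) dx ∧ dy ∧ dz + (4*x + y + 4*z) dx ∧ dz ∧ dw + (3*x) dx ∧ dy ∧ dw.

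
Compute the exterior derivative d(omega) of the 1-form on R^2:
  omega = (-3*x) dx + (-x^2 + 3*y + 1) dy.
d(omega) = (-2*x) dx ∧ dy

For a 1-form omega = sum_i f_i dx_i, the exterior derivative is
  d(omega) = sum_{i < j} (∂f_j/∂x_i - ∂f_i/∂x_j) dx_i ∧ dx_j.
  coefficient of dx ∧ dy: ∂f_2/∂x - ∂f_1/∂y = ∂(-x^2 + 3*y + 1)/∂x - ∂(-3*x)/∂y = -2*x
Assembling: d(omega) = (-2*x) dx ∧ dy.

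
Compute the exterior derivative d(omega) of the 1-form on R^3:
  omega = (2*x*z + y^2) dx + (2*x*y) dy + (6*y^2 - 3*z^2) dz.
d(omega) = (-2*x) dx ∧ dz + (12*y) dy ∧ dz

For a 1-form omega = sum_i f_i dx_i, the exterior derivative is
  d(omega) = sum_{i < j} (∂f_j/∂x_i - ∂f_i/∂x_j) dx_i ∧ dx_j.
  coefficient of dx ∧ dz: ∂f_3/∂x - ∂f_1/∂z = ∂(6*y^2 - 3*z^2)/∂x - ∂(2*x*z + y^2)/∂z = -2*x
  coefficient of dy ∧ dz: ∂f_3/∂y - ∂f_2/∂z = ∂(6*y^2 - 3*z^2)/∂y - ∂(2*x*y)/∂z = 12*y
Assembling: d(omega) = (-2*x) dx ∧ dz + (12*y) dy ∧ dz.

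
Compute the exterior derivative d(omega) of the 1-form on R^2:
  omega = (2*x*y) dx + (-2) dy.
d(omega) = (-2*x) dx ∧ dy

For a 1-form omega = sum_i f_i dx_i, the exterior derivative is
  d(omega) = sum_{i < j} (∂f_j/∂x_i - ∂f_i/∂x_j) dx_i ∧ dx_j.
  coefficient of dx ∧ dy: ∂f_2/∂x - ∂f_1/∂y = ∂(-2)/∂x - ∂(2*x*y)/∂y = -2*x
Assembling: d(omega) = (-2*x) dx ∧ dy.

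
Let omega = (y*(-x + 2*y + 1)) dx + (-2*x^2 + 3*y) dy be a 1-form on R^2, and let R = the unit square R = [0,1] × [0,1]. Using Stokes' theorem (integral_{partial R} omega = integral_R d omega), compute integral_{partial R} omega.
integral_(partial R) omega = -9/2

Stokes: integral_partial_R omega = integral_R d omega with d omega = (∂Q/∂x - ∂P/∂y) dx ∧ dy.
  ∂Q/∂x = -4*x
  ∂P/∂y = -x + 4*y + 1
  integrand = ∂Q/∂x - ∂P/∂y = -3*x - 4*y - 1.
Integrating over R: integral_0^1 integral_0^1 (-3*x - 4*y - 1) dx dy = -9/2.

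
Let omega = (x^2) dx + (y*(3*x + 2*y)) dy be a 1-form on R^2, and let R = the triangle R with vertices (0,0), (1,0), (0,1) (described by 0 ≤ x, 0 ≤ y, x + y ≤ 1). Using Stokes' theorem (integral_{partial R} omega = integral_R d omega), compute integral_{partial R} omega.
integral_(partial R) omega = 1/2

Stokes: integral_partial_R omega = integral_R d omega with d omega = (∂Q/∂x - ∂P/∂y) dx ∧ dy.
  ∂Q/∂x = 3*y
  ∂P/∂y = 0
  integrand = ∂Q/∂x - ∂P/∂y = 3*y.
Integrating over R: integral_0^1 integral_0^{1-x} (3*y) dy dx = 1/2.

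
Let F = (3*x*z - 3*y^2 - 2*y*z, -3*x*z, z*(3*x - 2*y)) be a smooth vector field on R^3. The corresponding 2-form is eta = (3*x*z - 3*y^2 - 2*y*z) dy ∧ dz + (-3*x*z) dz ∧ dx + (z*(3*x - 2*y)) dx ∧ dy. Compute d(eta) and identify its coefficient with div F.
d(eta) = (3*x - 2*y + 3*z) dx ∧ dy ∧ dz; div F = 3*x - 2*y + 3*z

For a 2-form in R^3 of the form above, applying d gives a 3-form with coefficient ∂P/∂x + ∂Q/∂y + ∂R/∂z:
  ∂P/∂x = 3*z
  ∂Q/∂y = 0
  ∂R/∂z = 3*x - 2*y
Sum = 3*x - 2*y + 3*z, which is exactly div F.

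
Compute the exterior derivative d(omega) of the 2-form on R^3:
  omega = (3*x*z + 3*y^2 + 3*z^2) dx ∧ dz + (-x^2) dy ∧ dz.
d(omega) = (-2*x - 6*y) dx ∧ dy ∧ dz

For a 2-form omega = sum_{i<j} g_{ij} dx_i ∧ dx_j, the exterior derivative is
  d(omega) = sum_{i<j} d(g_{ij}) ∧ dx_i ∧ dx_j = sum_{i<j, k} (∂g_{ij}/∂x_k) dx_k ∧ dx_i ∧ dx_j.
Expand each term, using dx_k ∧ dx_i ∧ dx_j = sgn(permutation) dx_{(a)} ∧ dx_{(b)} ∧ dx_{(c)} with (a < b < c) sorted:
  d(3*x*z + 3*y^2 + 3*z^2) includes (∂/∂y)(3*x*z + 3*y^2 + 3*z^2) dy = (6*y) dy, which multiplied by dx ∧ dz gives (-6*y) dx ∧ dy ∧ dz
  d(-x^2) includes (∂/∂x)(-x^2) dx = (-2*x) dx, which multiplied by dy ∧ dz gives (-2*x) dx ∧ dy ∧ dz
Collecting like 3-forms: d(omega) = (-2*x - 6*y) dx ∧ dy ∧ dz.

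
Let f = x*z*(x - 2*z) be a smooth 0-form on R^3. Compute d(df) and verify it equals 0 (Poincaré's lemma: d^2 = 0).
d(df) = 0

Step 1: df = sum_i (∂f/∂x_i) dx_i = (2*z*(x - z)) dx + (0) dy + (x*(x - 4*z)) dz.
Step 2: Apply d again. Using the 1-form formula, the coefficient of dx ∧ dy in d(df) is ∂^2 f/∂x ∂y - ∂^2 f/∂y ∂x = (0) - (0) = 0 (equality of mixed partials for smooth f).
Similarly for dx ∧ dz and dy ∧ dz — all coefficients vanish. So d(df) = 0.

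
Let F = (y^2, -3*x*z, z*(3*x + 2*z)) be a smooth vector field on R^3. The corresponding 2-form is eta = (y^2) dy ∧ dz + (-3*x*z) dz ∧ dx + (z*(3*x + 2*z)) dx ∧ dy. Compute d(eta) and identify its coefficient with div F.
d(eta) = (3*x + 4*z) dx ∧ dy ∧ dz; div F = 3*x + 4*z

For a 2-form in R^3 of the form above, applying d gives a 3-form with coefficient ∂P/∂x + ∂Q/∂y + ∂R/∂z:
  ∂P/∂x = 0
  ∂Q/∂y = 0
  ∂R/∂z = 3*x + 4*z
Sum = 3*x + 4*z, which is exactly div F.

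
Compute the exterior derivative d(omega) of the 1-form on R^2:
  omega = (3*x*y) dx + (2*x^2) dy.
d(omega) = (x) dx ∧ dy

For a 1-form omega = sum_i f_i dx_i, the exterior derivative is
  d(omega) = sum_{i < j} (∂f_j/∂x_i - ∂f_i/∂x_j) dx_i ∧ dx_j.
  coefficient of dx ∧ dy: ∂f_2/∂x - ∂f_1/∂y = ∂(2*x^2)/∂x - ∂(3*x*y)/∂y = x
Assembling: d(omega) = (x) dx ∧ dy.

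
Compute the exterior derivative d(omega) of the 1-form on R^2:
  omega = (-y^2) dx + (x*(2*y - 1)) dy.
d(omega) = (4*y - 1) dx ∧ dy

For a 1-form omega = sum_i f_i dx_i, the exterior derivative is
  d(omega) = sum_{i < j} (∂f_j/∂x_i - ∂f_i/∂x_j) dx_i ∧ dx_j.
  coefficient of dx ∧ dy: ∂f_2/∂x - ∂f_1/∂y = ∂(x*(2*y - 1))/∂x - ∂(-y^2)/∂y = 4*y - 1
Assembling: d(omega) = (4*y - 1) dx ∧ dy.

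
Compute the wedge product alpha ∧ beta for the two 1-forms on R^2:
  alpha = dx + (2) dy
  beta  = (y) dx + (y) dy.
alpha ∧ beta = (-y) dx ∧ dy

Distribute the wedge, using dx_i ∧ dx_j = -dx_j ∧ dx_i and dx_i ∧ dx_i = 0. For each pair (i, j) with i < j, the coefficient of dx_i ∧ dx_j in alpha ∧ beta is (alpha_i * beta_j - alpha_j * beta_i). Collecting: alpha ∧ beta = (-y) dx ∧ dy.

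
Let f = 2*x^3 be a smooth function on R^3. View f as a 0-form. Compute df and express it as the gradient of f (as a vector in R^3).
df = (6*x^2) dx + (0) dy + (0) dz; grad f = (6*x^2, 0, 0)

For a 0-form f, d f = (∂f/∂x) dx + (∂f/∂y) dy + (∂f/∂z) dz. The components of the vector representation are exactly the entries of grad f in Cartesian coordinates:
  ∂f/∂x = 6*x^2
  ∂f/∂y = 0
  ∂f/∂z = 0.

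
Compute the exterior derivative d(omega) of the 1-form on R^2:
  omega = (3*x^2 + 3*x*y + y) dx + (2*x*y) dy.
d(omega) = (-3*x + 2*y - 1) dx ∧ dy

For a 1-form omega = sum_i f_i dx_i, the exterior derivative is
  d(omega) = sum_{i < j} (∂f_j/∂x_i - ∂f_i/∂x_j) dx_i ∧ dx_j.
  coefficient of dx ∧ dy: ∂f_2/∂x - ∂f_1/∂y = ∂(2*x*y)/∂x - ∂(3*x^2 + 3*x*y + y)/∂y = -3*x + 2*y - 1
Assembling: d(omega) = (-3*x + 2*y - 1) dx ∧ dy.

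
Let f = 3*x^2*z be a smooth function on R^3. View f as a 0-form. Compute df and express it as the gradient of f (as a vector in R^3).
df = (6*x*z) dx + (0) dy + (3*x^2) dz; grad f = (6*x*z, 0, 3*x^2)

For a 0-form f, d f = (∂f/∂x) dx + (∂f/∂y) dy + (∂f/∂z) dz. The components of the vector representation are exactly the entries of grad f in Cartesian coordinates:
  ∂f/∂x = 6*x*z
  ∂f/∂y = 0
  ∂f/∂z = 3*x^2.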